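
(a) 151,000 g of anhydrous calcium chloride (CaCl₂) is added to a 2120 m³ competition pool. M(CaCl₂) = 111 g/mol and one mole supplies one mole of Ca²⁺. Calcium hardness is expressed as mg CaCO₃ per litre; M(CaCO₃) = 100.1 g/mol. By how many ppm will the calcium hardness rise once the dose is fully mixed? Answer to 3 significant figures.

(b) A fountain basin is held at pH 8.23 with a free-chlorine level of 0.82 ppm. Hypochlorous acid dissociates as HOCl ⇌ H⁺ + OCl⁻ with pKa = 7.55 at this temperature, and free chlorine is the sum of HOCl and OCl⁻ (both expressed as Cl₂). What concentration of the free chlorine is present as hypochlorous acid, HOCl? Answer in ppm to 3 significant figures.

(a) Volume: 2120 m³ = 2,120,000 L.
(a) Moles of Ca²⁺: 151,000 g ÷ 111 g/mol = 1360 mol.
(a) As CaCO₃: 1360 mol × 100.1 g/mol = 136,200 g.
(a) Rise: 136,200 g / 2,120,000 L × 1000 = 64.23 mg/L.

(b) [OCl⁻]/[HOCl] = 10^(pH − pKa) = 10^(8.23 − 7.55) = 10^0.68 = 4.786.
(b) Fraction as HOCl = 1 / (1 + 4.786) = 0.1728.
(b) HOCl = 0.1728 × 0.82 ppm = 0.1417 ppm.

(a) 64.2 ppm; (b) 0.142 ppm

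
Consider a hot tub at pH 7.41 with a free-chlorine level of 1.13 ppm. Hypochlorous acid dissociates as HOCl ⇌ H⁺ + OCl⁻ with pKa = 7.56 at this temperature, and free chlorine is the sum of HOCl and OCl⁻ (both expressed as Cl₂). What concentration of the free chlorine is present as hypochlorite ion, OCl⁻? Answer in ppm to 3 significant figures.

0.468 ppm

[OCl⁻]/[HOCl] = 10^(pH − pKa) = 10^(7.41 − 7.56) = 10^-0.15 = 0.7079.
Fraction as HOCl = 1 / (1 + 0.7079) = 0.5855.
OCl⁻ = (1 − 0.5855) × 1.13 ppm = 0.4684 ppm.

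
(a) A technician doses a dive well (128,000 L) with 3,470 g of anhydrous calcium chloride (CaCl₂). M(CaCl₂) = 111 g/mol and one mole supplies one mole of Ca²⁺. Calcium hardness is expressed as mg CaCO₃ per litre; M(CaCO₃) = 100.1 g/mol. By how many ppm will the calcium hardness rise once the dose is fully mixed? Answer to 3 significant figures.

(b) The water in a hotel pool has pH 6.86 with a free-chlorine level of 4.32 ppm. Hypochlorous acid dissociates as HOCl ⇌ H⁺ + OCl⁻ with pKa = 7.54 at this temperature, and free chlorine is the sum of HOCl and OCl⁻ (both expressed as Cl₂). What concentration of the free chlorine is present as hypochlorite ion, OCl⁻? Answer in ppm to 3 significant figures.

(a) Moles of Ca²⁺: 3,470 g ÷ 111 g/mol = 31.26 mol.
(a) As CaCO₃: 31.26 mol × 100.1 g/mol = 3129 g.
(a) Rise: 3129 g / 128,000 L × 1000 = 24.45 mg/L.

(b) [OCl⁻]/[HOCl] = 10^(pH − pKa) = 10^(6.86 − 7.54) = 10^-0.68 = 0.2089.
(b) Fraction as HOCl = 1 / (1 + 0.2089) = 0.8272.
(b) OCl⁻ = (1 − 0.8272) × 4.32 ppm = 0.7466 ppm.

(a) 24.4 ppm; (b) 0.747 ppm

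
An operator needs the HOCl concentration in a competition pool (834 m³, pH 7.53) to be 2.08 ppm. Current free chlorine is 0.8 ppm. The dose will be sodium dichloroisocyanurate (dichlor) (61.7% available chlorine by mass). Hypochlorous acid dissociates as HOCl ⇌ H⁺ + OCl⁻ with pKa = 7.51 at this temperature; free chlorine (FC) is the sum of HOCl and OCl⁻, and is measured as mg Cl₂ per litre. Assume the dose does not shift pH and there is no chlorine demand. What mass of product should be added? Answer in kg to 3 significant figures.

4.67 kg

Volume: 834 m³ = 834,000 L.
[OCl⁻]/[HOCl] = 10^(pH − pKa) = 10^(7.53 − 7.51) = 1.047; fraction as HOCl = 1/(1 + 1.047) = 0.4885.
Free chlorine required for 2.08 ppm HOCl: 2.08 / 0.4885 = 4.258 ppm.
FC to add: 4.258 − 0.8 = 3.458 mg/L as Cl₂.
Cl₂ equivalent: 3.458 mg/L × 834,000 L = 2884 g.
Product at 61.7% available Cl: 2884 / 0.617 = 4674 g.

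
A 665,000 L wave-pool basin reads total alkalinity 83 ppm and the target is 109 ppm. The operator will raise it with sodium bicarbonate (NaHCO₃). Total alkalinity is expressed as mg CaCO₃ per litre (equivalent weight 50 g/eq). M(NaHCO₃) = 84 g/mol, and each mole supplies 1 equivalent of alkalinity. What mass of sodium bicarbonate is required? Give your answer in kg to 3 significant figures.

29.0 kg

Alkalinity to add: (109 − 83) = 26 mg/L as CaCO₃ × 665,000 L = 17,290 g as CaCO₃.
Equivalents: 17,290 g ÷ 50 g/eq = 345.8 eq.
NaHCO₃ supplies 1 eq per mole → 345.8 mol.
Mass: 345.8 mol × 84 g/mol = 29,050 g.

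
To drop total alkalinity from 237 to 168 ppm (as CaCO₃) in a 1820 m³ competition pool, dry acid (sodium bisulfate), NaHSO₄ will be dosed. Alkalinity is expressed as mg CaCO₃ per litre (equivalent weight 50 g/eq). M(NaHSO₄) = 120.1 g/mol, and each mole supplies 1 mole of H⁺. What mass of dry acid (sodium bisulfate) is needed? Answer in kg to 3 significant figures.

302 kg

Volume: 1820 m³ = 1,820,000 L.
Alkalinity to neutralize: (237 − 168) = 69 mg/L as CaCO₃ × 1,820,000 L = 125,600 g as CaCO₃.
Equivalents of H⁺ required: 125,600 ÷ 50 g/eq = 2512 eq = 2512 mol NaHSO₄.
Mass of NaHSO₄: 2512 × 120.1 = 301,600 g.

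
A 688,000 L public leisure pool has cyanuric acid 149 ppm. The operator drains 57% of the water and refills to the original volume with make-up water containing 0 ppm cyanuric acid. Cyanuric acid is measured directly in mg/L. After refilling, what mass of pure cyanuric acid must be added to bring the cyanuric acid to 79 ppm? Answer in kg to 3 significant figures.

After draining 57% and refilling: 149 × 0.43 + 0 × 0.57 = 64.07 ppm.
Deficit to target: 79 − 64.07 = 14.93 mg/L.
Mass: 14.93 mg/L × 688,000 L = 10,270 g cyanuric acid.

10.3 kg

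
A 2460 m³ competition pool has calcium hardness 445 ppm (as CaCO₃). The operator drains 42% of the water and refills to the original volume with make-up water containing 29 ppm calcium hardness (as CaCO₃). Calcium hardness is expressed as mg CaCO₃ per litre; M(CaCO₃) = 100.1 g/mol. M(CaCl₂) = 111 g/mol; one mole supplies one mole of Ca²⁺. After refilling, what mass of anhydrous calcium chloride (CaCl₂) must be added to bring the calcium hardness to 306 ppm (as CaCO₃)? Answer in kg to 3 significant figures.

97.4 kg

Volume: 2460 m³ = 2,460,000 L.
After draining 42% and refilling: 445 × 0.58 + 29 × 0.42 = 270.28 ppm.
Deficit to target: 306 − 270.28 = 35.72 mg/L.
As CaCO₃: 35.72 mg/L × 2,460,000 L = 87,870 g; ÷ 100.1 = 877.8 mol Ca²⁺.
Mass: 877.8 × 111 = 97,440 g.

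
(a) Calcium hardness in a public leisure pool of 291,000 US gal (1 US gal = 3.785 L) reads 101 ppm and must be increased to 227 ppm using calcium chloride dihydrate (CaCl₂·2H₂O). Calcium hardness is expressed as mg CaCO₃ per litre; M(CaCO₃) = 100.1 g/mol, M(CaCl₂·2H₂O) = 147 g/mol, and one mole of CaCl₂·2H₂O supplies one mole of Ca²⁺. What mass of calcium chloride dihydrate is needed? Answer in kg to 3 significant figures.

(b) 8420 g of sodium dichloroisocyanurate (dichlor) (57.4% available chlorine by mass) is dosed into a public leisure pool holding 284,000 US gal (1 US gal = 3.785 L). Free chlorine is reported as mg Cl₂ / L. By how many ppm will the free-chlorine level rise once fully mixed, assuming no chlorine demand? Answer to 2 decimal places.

(a) Volume: 291,000 US gal × 3.785 L/gal = 1,101,435 L.
(a) Hardness to add: (227 − 101) = 126 mg/L as CaCO₃ × 1,101,435 L = 138,800 g as CaCO₃.
(a) Moles of Ca²⁺ (1 mol Ca²⁺ ≡ 1 mol CaCO₃): 138,800 / 100.1 g/mol = 1386 mol.
(a) Mass of CaCl₂·2H₂O: 1386 × 147 = 203,800 g.

(b) Volume: 284,000 US gal × 3.785 L/gal = 1,074,940 L.
(b) Available chlorine delivered: 8420 g × 0.574 = 4833 g as Cl₂.
(b) Concentration rise: 4833 g / 1,074,940 L = 4.496 mg/L = 4.50 ppm.

(a) 204 kg; (b) 4.50 ppm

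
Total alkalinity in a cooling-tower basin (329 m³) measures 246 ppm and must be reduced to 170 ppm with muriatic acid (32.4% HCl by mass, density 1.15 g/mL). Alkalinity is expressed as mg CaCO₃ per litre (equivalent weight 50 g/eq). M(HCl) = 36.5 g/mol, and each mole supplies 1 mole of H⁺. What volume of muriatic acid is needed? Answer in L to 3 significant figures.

Volume: 329 m³ = 329,000 L.
Alkalinity to neutralize: (246 − 170) = 76 mg/L as CaCO₃ × 329,000 L = 25,000 g as CaCO₃.
Equivalents of H⁺ required: 25,000 ÷ 50 g/eq = 500.1 eq = 500.1 mol HCl.
Mass of HCl: 500.1 × 36.5 = 18,250 g.
Mass of 32.4% solution: 18,250 / 0.324 = 56,340 g.
Volume: 56,340 g ÷ 1.15 g/mL = 48,990 mL.

49.0 L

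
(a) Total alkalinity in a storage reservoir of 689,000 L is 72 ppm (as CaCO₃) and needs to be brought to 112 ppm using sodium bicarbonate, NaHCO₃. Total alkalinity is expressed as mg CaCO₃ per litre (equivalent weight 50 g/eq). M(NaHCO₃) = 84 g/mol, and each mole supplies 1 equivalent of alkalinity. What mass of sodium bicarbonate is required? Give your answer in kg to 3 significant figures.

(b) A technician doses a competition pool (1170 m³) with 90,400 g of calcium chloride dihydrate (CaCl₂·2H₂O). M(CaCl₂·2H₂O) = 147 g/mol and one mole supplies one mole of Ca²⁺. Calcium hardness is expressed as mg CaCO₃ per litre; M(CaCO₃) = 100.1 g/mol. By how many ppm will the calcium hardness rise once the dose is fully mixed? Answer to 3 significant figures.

(a) 46.3 kg; (b) 52.6 ppm

(a) Alkalinity to add: (112 − 72) = 40 mg/L as CaCO₃ × 689,000 L = 27,560 g as CaCO₃.
(a) Equivalents: 27,560 g ÷ 50 g/eq = 551.2 eq.
(a) NaHCO₃ supplies 1 eq per mole → 551.2 mol.
(a) Mass: 551.2 mol × 84 g/mol = 46,300 g.

(b) Volume: 1170 m³ = 1,170,000 L.
(b) Moles of Ca²⁺: 90,400 g ÷ 147 g/mol = 615 mol.
(b) As CaCO₃: 615 mol × 100.1 g/mol = 61,560 g.
(b) Rise: 61,560 g / 1,170,000 L × 1000 = 52.61 mg/L.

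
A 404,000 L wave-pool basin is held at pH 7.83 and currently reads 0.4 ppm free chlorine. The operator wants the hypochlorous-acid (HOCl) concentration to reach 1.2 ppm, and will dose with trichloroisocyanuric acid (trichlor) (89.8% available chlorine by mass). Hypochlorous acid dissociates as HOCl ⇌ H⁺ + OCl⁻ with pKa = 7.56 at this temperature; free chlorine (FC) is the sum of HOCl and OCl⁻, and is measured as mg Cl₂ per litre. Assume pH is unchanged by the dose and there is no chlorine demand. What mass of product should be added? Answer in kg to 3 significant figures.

[OCl⁻]/[HOCl] = 10^(pH − pKa) = 10^(7.83 − 7.56) = 1.862; fraction as HOCl = 1/(1 + 1.862) = 0.3494.
Free chlorine required for 1.2 ppm HOCl: 1.2 / 0.3494 = 3.435 ppm.
FC to add: 3.435 − 0.4 = 3.035 mg/L as Cl₂.
Cl₂ equivalent: 3.035 mg/L × 404,000 L = 1226 g.
Product at 89.8% available Cl: 1226 / 0.898 = 1365 g.

1.37 kg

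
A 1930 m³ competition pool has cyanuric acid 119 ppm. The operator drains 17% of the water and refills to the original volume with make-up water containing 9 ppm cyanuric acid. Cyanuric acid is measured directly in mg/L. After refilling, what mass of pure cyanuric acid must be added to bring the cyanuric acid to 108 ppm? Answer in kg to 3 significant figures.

Volume: 1930 m³ = 1,930,000 L.
After draining 17% and refilling: 119 × 0.83 + 9 × 0.17 = 100.3 ppm.
Deficit to target: 108 − 100.3 = 7.7 mg/L.
Mass: 7.7 mg/L × 1,930,000 L = 14,860 g cyanuric acid.

14.9 kg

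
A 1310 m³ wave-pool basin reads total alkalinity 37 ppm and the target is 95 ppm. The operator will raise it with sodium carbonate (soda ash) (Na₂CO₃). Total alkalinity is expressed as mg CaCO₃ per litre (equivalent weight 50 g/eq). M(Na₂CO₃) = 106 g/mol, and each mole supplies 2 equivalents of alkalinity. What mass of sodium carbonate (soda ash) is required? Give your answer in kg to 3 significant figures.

80.5 kg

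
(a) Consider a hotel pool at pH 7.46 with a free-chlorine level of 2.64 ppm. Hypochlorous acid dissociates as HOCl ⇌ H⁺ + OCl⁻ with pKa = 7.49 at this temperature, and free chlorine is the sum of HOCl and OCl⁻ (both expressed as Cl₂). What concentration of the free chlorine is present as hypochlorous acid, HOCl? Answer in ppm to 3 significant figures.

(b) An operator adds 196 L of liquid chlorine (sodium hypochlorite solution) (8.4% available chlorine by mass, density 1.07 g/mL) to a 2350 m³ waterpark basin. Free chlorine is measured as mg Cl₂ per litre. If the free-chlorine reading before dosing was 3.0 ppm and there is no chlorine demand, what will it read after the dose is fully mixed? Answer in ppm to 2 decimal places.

(a) 1.37 ppm; (b) 10.50 ppm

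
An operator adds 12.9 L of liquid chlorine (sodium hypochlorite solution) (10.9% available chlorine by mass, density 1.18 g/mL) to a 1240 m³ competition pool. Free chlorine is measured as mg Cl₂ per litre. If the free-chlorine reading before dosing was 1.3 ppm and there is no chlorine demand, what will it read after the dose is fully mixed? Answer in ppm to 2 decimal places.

Volume: 1240 m³ = 1,240,000 L.
Mass of solution: 12.9 L × 1000 mL/L × 1.18 g/mL = 15,220 g.
Available chlorine delivered: 15,220 g × 0.109 = 1659 g as Cl₂.
Concentration rise: 1659 g / 1,240,000 L = 1.338 mg/L = 1.34 ppm.
Final FC: 1.3 + 1.34 = 2.64 ppm.

2.64 ppm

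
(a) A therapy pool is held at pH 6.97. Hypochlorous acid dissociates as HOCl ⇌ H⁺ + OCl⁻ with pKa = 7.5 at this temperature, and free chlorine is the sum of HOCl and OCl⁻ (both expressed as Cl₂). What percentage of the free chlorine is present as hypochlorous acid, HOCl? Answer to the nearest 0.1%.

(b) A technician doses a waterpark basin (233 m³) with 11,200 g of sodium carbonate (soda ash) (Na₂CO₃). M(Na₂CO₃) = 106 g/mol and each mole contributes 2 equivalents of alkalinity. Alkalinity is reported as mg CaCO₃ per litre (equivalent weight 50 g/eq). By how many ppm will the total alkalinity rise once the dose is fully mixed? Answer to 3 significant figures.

(a) 77.2%; (b) 45.3 ppm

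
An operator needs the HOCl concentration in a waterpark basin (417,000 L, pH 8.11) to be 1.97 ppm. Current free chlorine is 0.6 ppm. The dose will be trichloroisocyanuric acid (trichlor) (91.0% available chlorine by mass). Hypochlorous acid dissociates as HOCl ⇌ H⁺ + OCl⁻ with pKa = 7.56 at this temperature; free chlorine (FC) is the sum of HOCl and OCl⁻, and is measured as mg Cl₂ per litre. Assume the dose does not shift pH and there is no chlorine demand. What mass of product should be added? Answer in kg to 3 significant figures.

[OCl⁻]/[HOCl] = 10^(pH − pKa) = 10^(8.11 − 7.56) = 3.548; fraction as HOCl = 1/(1 + 3.548) = 0.2199.
Free chlorine required for 1.97 ppm HOCl: 1.97 / 0.2199 = 8.96 ppm.
FC to add: 8.96 − 0.6 = 8.36 mg/L as Cl₂.
Cl₂ equivalent: 8.36 mg/L × 417,000 L = 3486 g.
Product at 91.0% available Cl: 3486 / 0.91 = 3831 g.

3.83 kg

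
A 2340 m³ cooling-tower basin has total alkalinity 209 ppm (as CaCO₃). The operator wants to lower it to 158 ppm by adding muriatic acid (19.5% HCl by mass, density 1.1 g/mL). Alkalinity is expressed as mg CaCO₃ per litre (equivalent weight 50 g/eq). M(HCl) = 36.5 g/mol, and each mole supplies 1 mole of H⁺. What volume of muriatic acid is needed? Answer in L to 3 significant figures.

406 L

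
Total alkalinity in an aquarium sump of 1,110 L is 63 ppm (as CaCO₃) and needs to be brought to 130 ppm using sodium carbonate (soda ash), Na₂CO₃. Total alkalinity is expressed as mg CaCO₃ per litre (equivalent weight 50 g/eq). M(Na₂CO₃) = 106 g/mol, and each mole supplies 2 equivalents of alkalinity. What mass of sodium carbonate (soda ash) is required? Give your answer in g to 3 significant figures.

78.8 g

Alkalinity to add: (130 − 63) = 67 mg/L as CaCO₃ × 1,110 L = 74.37 g as CaCO₃.
Equivalents: 74.37 g ÷ 50 g/eq = 1.487 eq.
Each mole of Na₂CO₃ supplies 2 eq, so 1.487 / 2 = 0.7437 mol.
Mass: 0.7437 mol × 106 g/mol = 78.83 g.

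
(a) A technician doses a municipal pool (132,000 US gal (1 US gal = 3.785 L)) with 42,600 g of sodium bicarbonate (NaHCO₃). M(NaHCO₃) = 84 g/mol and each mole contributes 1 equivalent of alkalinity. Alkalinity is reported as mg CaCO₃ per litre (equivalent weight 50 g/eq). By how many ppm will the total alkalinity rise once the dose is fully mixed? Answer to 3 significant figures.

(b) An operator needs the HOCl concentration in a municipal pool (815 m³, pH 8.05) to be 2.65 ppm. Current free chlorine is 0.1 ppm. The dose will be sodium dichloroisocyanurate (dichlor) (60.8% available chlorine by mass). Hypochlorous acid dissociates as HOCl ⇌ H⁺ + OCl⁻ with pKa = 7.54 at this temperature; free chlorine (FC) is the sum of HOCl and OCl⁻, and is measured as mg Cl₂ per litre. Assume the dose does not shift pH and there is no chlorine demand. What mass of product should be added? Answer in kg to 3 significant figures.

(a) Volume: 132,000 US gal × 3.785 L/gal = 499,620 L.
(a) Moles of NaHCO₃: 42,600 g ÷ 84 g/mol = 507.1 mol → 507.1 eq of alkalinity.
(a) As CaCO₃: 507.1 eq × 50 g/eq = 25,360 g.
(a) Rise: 25,360 g / 499,620 L × 1000 = 50.75 mg/L.

(b) Volume: 815 m³ = 815,000 L.
(b) [OCl⁻]/[HOCl] = 10^(pH − pKa) = 10^(8.05 − 7.54) = 3.236; fraction as HOCl = 1/(1 + 3.236) = 0.2361.
(b) Free chlorine required for 2.65 ppm HOCl: 2.65 / 0.2361 = 11.23 ppm.
(b) FC to add: 11.23 − 0.1 = 11.13 mg/L as Cl₂.
(b) Cl₂ equivalent: 11.13 mg/L × 815,000 L = 9067 g.
(b) Product at 60.8% available Cl: 9067 / 0.608 = 14,910 g.

(a) 50.8 ppm; (b) 14.9 kg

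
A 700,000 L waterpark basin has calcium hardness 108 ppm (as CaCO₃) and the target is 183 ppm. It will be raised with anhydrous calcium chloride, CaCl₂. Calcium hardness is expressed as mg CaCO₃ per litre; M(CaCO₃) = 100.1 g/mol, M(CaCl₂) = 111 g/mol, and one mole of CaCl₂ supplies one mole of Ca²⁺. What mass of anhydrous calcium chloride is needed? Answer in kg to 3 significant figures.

Hardness to add: (183 − 108) = 75 mg/L as CaCO₃ × 700,000 L = 52,500 g as CaCO₃.
Moles of Ca²⁺ (1 mol Ca²⁺ ≡ 1 mol CaCO₃): 52,500 / 100.1 g/mol = 524.5 mol.
Mass of CaCl₂: 524.5 × 111 = 58,220 g.

58.2 kg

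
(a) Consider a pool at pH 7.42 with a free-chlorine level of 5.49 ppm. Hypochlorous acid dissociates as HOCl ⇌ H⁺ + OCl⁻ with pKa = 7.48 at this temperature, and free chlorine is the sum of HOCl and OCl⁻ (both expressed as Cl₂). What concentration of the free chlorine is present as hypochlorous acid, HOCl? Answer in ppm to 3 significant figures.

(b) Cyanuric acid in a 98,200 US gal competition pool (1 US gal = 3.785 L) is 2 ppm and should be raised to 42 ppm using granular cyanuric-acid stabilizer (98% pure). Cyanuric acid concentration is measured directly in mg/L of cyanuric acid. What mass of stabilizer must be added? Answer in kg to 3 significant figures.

(a) 2.93 ppm; (b) 15.2 kg

(a) [OCl⁻]/[HOCl] = 10^(pH − pKa) = 10^(7.42 − 7.48) = 10^-0.06 = 0.871.
(a) Fraction as HOCl = 1 / (1 + 0.871) = 0.5345.
(a) HOCl = 0.5345 × 5.49 ppm = 2.934 ppm.

(b) Volume: 98,200 US gal × 3.785 L/gal = 371,687 L.
(b) CYA to add: (42 − 2) = 40 mg/L × 371,687 L = 14,870 g cyanuric acid.
(b) At 98% purity: 14,870 / 0.98 = 15,170 g product.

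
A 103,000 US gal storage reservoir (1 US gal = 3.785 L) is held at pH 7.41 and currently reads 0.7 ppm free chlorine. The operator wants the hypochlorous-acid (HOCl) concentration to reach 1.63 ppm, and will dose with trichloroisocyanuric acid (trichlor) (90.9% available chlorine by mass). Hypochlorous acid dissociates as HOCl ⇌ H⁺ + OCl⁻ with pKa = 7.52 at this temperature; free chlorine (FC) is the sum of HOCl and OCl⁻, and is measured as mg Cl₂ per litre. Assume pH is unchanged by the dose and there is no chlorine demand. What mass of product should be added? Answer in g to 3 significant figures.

942 g

Volume: 103,000 US gal × 3.785 L/gal = 389,855 L.
[OCl⁻]/[HOCl] = 10^(pH − pKa) = 10^(7.41 − 7.52) = 0.7762; fraction as HOCl = 1/(1 + 0.7762) = 0.563.
Free chlorine required for 1.63 ppm HOCl: 1.63 / 0.563 = 2.895 ppm.
FC to add: 2.895 − 0.7 = 2.195 mg/L as Cl₂.
Cl₂ equivalent: 2.195 mg/L × 389,855 L = 855.8 g.
Product at 90.9% available Cl: 855.8 / 0.909 = 941.5 g.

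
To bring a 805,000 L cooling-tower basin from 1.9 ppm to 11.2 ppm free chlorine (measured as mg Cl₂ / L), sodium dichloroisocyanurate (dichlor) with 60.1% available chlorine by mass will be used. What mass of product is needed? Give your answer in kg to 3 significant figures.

12.5 kg

Chlorine deficit: 11.2 − 1.9 = 9.3 ppm = 9.3 mg/L as Cl₂.
Cl₂ equivalent needed: 9.3 mg/L × 805,000 L = 7,487,000 mg = 7487 g.
Product at 60.1% available chlorine: 7487 / 0.601 = 12,460 g.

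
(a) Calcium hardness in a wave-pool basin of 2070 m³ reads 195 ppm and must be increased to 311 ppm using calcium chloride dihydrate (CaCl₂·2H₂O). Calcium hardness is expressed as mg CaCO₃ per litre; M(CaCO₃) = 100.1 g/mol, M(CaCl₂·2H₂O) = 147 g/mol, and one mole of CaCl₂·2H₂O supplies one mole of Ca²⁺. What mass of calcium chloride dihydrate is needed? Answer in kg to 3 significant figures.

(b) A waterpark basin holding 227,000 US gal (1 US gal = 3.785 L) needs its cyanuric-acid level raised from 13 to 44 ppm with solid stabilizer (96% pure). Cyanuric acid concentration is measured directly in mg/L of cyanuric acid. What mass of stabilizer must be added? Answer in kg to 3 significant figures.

(a) 353 kg; (b) 27.7 kg

(a) Volume: 2070 m³ = 2,070,000 L.
(a) Hardness to add: (311 − 195) = 116 mg/L as CaCO₃ × 2,070,000 L = 240,100 g as CaCO₃.
(a) Moles of Ca²⁺ (1 mol Ca²⁺ ≡ 1 mol CaCO₃): 240,100 / 100.1 g/mol = 2399 mol.
(a) Mass of CaCl₂·2H₂O: 2399 × 147 = 352,600 g.

(b) Volume: 227,000 US gal × 3.785 L/gal = 859,195 L.
(b) CYA to add: (44 − 13) = 31 mg/L × 859,195 L = 26,640 g cyanuric acid.
(b) At 96% purity: 26,640 / 0.96 = 27,740 g product.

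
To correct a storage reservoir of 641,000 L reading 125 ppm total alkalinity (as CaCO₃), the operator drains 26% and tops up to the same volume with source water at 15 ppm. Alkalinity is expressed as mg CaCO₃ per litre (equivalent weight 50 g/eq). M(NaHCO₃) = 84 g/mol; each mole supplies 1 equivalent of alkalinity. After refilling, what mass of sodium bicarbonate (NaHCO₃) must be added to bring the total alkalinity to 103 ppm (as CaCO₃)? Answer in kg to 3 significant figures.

After draining 26% and refilling: 125 × 0.74 + 15 × 0.26 = 96.4 ppm.
Deficit to target: 103 − 96.4 = 6.6 mg/L.
As CaCO₃: 6.6 mg/L × 641,000 L = 4231 g; ÷ 50 g/eq ÷ 1 = 84.61 mol NaHCO₃.
Mass: 84.61 × 84 = 7107 g.

7.11 kg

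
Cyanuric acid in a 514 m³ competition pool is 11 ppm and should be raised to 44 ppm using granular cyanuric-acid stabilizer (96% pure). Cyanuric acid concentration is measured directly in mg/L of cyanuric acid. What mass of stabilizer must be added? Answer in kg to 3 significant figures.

Volume: 514 m³ = 514,000 L.
CYA to add: (44 − 11) = 33 mg/L × 514,000 L = 16,960 g cyanuric acid.
At 96% purity: 16,960 / 0.96 = 17,670 g product.

17.7 kg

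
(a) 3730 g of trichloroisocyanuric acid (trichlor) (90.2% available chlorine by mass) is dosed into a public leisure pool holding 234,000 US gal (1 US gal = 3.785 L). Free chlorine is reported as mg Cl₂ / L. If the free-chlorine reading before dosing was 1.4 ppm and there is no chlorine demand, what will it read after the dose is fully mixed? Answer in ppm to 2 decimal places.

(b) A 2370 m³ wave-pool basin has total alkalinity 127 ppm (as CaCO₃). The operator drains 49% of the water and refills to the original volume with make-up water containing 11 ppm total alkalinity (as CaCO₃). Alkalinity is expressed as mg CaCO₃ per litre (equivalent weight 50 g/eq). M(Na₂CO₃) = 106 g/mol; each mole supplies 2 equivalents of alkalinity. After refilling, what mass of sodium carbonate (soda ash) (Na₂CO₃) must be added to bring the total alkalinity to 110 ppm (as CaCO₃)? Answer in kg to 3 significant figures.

(a) Volume: 234,000 US gal × 3.785 L/gal = 885,690 L.
(a) Available chlorine delivered: 3730 g × 0.902 = 3364 g as Cl₂.
(a) Concentration rise: 3364 g / 885,690 L = 3.799 mg/L = 3.80 ppm.
(a) Final FC: 1.4 + 3.80 = 5.20 ppm.

(b) Volume: 2370 m³ = 2,370,000 L.
(b) After draining 49% and refilling: 127 × 0.51 + 11 × 0.49 = 70.16 ppm.
(b) Deficit to target: 110 − 70.16 = 39.84 mg/L.
(b) As CaCO₃: 39.84 mg/L × 2,370,000 L = 94,420 g; ÷ 50 g/eq ÷ 2 = 944.2 mol Na₂CO₃.
(b) Mass: 944.2 × 106 = 100,100 g.

(a) 5.20 ppm; (b) 100 kg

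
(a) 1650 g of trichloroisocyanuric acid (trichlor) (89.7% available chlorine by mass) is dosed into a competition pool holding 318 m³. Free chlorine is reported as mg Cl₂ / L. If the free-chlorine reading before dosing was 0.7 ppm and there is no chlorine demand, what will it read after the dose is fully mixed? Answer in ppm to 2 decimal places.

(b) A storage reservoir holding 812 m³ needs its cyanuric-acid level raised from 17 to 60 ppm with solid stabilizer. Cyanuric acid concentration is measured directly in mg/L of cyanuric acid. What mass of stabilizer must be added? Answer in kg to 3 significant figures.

(a) 5.35 ppm; (b) 34.9 kg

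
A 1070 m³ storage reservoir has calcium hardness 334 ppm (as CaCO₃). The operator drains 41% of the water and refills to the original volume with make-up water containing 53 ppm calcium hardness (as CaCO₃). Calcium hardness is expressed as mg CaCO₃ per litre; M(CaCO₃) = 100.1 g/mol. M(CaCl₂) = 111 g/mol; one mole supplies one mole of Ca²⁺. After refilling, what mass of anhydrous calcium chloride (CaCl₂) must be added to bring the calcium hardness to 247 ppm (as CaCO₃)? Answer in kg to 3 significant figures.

33.5 kg

Volume: 1070 m³ = 1,070,000 L.
After draining 41% and refilling: 334 × 0.59 + 53 × 0.41 = 218.79 ppm.
Deficit to target: 247 − 218.79 = 28.21 mg/L.
As CaCO₃: 28.21 mg/L × 1,070,000 L = 30,180 g; ÷ 100.1 = 301.5 mol Ca²⁺.
Mass: 301.5 × 111 = 33,470 g.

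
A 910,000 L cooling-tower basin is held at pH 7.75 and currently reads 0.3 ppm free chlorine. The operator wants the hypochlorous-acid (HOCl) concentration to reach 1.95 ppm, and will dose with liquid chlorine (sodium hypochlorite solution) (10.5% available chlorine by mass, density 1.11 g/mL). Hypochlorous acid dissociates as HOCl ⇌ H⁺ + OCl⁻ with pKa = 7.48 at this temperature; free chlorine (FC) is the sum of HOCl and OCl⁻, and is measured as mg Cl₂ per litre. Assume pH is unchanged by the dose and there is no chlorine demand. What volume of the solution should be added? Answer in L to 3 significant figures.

[OCl⁻]/[HOCl] = 10^(pH − pKa) = 10^(7.75 − 7.48) = 1.862; fraction as HOCl = 1/(1 + 1.862) = 0.3494.
Free chlorine required for 1.95 ppm HOCl: 1.95 / 0.3494 = 5.581 ppm.
FC to add: 5.581 − 0.3 = 5.281 mg/L as Cl₂.
Cl₂ equivalent: 5.281 mg/L × 910,000 L = 4806 g.
Product at 10.5% available Cl: 4806 / 0.105 = 45,770 g.
Volume: 45,770 g ÷ 1.11 g/mL = 41,230 mL.

41.2 L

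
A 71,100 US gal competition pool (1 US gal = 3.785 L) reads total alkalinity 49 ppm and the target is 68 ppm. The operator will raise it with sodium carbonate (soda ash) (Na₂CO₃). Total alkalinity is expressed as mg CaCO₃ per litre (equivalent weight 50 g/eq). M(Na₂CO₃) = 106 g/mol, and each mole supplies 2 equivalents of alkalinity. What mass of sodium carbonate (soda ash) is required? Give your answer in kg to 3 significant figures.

5.42 kg

Volume: 71,100 US gal × 3.785 L/gal = 269,114 L.
Alkalinity to add: (68 − 49) = 19 mg/L as CaCO₃ × 269,114 L = 5113 g as CaCO₃.
Equivalents: 5113 g ÷ 50 g/eq = 102.3 eq.
Each mole of Na₂CO₃ supplies 2 eq, so 102.3 / 2 = 51.13 mol.
Mass: 51.13 mol × 106 g/mol = 5420 g.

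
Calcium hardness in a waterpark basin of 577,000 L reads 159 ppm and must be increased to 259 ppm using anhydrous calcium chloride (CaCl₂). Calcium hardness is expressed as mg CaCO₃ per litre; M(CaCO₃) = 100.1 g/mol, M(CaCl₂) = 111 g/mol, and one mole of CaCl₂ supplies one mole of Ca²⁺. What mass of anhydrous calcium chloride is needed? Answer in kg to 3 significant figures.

Hardness to add: (259 − 159) = 100 mg/L as CaCO₃ × 577,000 L = 57,700 g as CaCO₃.
Moles of Ca²⁺ (1 mol Ca²⁺ ≡ 1 mol CaCO₃): 57,700 / 100.1 g/mol = 576.4 mol.
Mass of CaCl₂: 576.4 × 111 = 63,980 g.

64.0 kg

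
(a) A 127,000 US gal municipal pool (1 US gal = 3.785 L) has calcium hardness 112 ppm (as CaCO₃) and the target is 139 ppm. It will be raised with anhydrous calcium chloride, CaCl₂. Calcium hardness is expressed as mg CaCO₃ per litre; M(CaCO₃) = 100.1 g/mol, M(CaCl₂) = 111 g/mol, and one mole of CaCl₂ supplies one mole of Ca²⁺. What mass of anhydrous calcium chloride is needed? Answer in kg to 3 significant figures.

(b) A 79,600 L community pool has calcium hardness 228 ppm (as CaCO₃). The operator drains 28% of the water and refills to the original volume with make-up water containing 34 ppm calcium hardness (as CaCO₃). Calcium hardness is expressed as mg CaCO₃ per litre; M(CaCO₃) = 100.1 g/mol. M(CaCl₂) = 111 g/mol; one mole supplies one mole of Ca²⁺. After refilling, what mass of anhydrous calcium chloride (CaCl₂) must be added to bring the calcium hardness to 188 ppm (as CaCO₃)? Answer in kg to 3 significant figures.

(a) 14.4 kg; (b) 1.26 kg

(a) Volume: 127,000 US gal × 3.785 L/gal = 480,695 L.
(a) Hardness to add: (139 − 112) = 27 mg/L as CaCO₃ × 480,695 L = 12,980 g as CaCO₃.
(a) Moles of Ca²⁺ (1 mol Ca²⁺ ≡ 1 mol CaCO₃): 12,980 / 100.1 g/mol = 129.7 mol.
(a) Mass of CaCl₂: 129.7 × 111 = 14,390 g.

(b) After draining 28% and refilling: 228 × 0.72 + 34 × 0.28 = 173.68 ppm.
(b) Deficit to target: 188 − 173.68 = 14.32 mg/L.
(b) As CaCO₃: 14.32 mg/L × 79,600 L = 1140 g; ÷ 100.1 = 11.39 mol Ca²⁺.
(b) Mass: 11.39 × 111 = 1264 g.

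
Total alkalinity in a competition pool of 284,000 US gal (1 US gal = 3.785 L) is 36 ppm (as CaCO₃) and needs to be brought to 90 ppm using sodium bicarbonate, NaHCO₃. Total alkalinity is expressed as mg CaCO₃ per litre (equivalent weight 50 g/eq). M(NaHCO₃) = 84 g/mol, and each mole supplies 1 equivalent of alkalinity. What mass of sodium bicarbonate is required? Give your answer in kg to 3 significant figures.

Volume: 284,000 US gal × 3.785 L/gal = 1,074,940 L.
Alkalinity to add: (90 − 36) = 54 mg/L as CaCO₃ × 1,074,940 L = 58,050 g as CaCO₃.
Equivalents: 58,050 g ÷ 50 g/eq = 1161 eq.
NaHCO₃ supplies 1 eq per mole → 1161 mol.
Mass: 1161 mol × 84 g/mol = 97,520 g.

97.5 kg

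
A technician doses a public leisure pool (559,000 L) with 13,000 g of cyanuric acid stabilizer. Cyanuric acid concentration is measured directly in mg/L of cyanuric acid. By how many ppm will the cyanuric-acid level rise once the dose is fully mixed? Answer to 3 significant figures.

Rise: 13,000 g / 559,000 L × 1000 = 23.26 mg/L.

23.3 ppm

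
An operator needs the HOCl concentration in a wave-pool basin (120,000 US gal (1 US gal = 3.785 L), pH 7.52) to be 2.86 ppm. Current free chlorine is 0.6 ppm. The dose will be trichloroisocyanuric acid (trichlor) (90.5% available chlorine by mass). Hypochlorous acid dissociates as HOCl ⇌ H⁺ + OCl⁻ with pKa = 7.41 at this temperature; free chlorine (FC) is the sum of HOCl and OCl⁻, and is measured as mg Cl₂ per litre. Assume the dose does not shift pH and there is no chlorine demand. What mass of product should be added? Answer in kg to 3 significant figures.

2.98 kg

Volume: 120,000 US gal × 3.785 L/gal = 454,200 L.
[OCl⁻]/[HOCl] = 10^(pH − pKa) = 10^(7.52 − 7.41) = 1.288; fraction as HOCl = 1/(1 + 1.288) = 0.437.
Free chlorine required for 2.86 ppm HOCl: 2.86 / 0.437 = 6.544 ppm.
FC to add: 6.544 − 0.6 = 5.944 mg/L as Cl₂.
Cl₂ equivalent: 5.944 mg/L × 454,200 L = 2700 g.
Product at 90.5% available Cl: 2700 / 0.905 = 2983 g.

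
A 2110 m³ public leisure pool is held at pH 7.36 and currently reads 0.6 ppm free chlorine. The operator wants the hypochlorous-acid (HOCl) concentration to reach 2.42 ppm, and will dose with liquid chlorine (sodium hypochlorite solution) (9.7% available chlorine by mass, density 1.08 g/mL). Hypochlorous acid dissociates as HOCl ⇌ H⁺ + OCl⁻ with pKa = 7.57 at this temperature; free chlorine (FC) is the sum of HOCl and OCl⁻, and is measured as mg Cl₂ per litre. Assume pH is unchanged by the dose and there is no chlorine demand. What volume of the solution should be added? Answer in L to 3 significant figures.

66.7 L

Volume: 2110 m³ = 2,110,000 L.
[OCl⁻]/[HOCl] = 10^(pH − pKa) = 10^(7.36 − 7.57) = 0.6166; fraction as HOCl = 1/(1 + 0.6166) = 0.6186.
Free chlorine required for 2.42 ppm HOCl: 2.42 / 0.6186 = 3.912 ppm.
FC to add: 3.912 − 0.6 = 3.312 mg/L as Cl₂.
Cl₂ equivalent: 3.312 mg/L × 2,110,000 L = 6989 g.
Product at 9.7% available Cl: 6989 / 0.097 = 72,050 g.
Volume: 72,050 g ÷ 1.08 g/mL = 66,710 mL.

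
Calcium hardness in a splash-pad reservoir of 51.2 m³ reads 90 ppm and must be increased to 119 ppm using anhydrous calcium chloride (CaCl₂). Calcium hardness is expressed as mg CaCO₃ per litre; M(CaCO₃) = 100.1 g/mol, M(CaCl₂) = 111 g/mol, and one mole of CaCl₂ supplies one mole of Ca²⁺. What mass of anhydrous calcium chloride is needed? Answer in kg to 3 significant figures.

Volume: 51.2 m³ = 51,200 L.
Hardness to add: (119 − 90) = 29 mg/L as CaCO₃ × 51,200 L = 1485 g as CaCO₃.
Moles of Ca²⁺ (1 mol Ca²⁺ ≡ 1 mol CaCO₃): 1485 / 100.1 g/mol = 14.83 mol.
Mass of CaCl₂: 14.83 × 111 = 1646 g.

1.65 kg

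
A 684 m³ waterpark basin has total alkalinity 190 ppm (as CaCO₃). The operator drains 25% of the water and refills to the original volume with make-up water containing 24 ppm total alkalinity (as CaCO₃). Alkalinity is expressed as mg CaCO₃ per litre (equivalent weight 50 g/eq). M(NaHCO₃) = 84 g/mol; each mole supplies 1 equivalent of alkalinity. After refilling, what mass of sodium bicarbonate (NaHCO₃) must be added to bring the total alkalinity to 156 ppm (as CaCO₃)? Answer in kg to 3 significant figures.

8.62 kg

Volume: 684 m³ = 684,000 L.
After draining 25% and refilling: 190 × 0.75 + 24 × 0.25 = 148.5 ppm.
Deficit to target: 156 − 148.5 = 7.5 mg/L.
As CaCO₃: 7.5 mg/L × 684,000 L = 5130 g; ÷ 50 g/eq ÷ 1 = 102.6 mol NaHCO₃.
Mass: 102.6 × 84 = 8618 g.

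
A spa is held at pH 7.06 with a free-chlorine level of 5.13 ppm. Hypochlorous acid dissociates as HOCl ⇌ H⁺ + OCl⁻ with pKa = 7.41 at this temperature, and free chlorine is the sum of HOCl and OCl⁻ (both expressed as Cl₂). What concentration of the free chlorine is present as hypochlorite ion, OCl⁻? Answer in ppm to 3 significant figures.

[OCl⁻]/[HOCl] = 10^(pH − pKa) = 10^(7.06 − 7.41) = 10^-0.35 = 0.4467.
Fraction as HOCl = 1 / (1 + 0.4467) = 0.6912.
OCl⁻ = (1 − 0.6912) × 5.13 ppm = 1.584 ppm.

1.58 ppm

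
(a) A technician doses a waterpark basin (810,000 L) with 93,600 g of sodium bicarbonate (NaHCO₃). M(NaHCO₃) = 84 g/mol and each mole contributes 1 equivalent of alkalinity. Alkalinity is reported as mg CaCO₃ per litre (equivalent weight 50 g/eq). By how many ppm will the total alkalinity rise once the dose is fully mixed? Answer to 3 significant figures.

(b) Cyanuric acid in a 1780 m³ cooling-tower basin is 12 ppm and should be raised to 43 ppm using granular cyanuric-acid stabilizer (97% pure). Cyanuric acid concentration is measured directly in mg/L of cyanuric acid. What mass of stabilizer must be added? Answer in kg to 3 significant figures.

(a) 68.8 ppm; (b) 56.9 kg

(a) Moles of NaHCO₃: 93,600 g ÷ 84 g/mol = 1114 mol → 1114 eq of alkalinity.
(a) As CaCO₃: 1114 eq × 50 g/eq = 55,710 g.
(a) Rise: 55,710 g / 810,000 L × 1000 = 68.78 mg/L.

(b) Volume: 1780 m³ = 1,780,000 L.
(b) CYA to add: (43 − 12) = 31 mg/L × 1,780,000 L = 55,180 g cyanuric acid.
(b) At 97% purity: 55,180 / 0.97 = 56,890 g product.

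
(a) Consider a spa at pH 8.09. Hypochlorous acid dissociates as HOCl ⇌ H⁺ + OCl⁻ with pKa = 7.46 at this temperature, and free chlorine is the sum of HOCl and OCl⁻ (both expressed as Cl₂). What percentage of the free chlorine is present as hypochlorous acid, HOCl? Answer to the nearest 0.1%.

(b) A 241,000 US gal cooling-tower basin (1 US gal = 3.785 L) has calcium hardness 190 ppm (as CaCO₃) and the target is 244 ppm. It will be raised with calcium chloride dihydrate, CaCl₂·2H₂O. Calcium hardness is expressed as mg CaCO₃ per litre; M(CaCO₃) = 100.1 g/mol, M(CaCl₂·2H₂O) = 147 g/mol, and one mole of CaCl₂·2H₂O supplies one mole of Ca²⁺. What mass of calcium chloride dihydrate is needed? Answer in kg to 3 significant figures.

(a) 19.0%; (b) 72.3 kg

(a) [OCl⁻]/[HOCl] = 10^(pH − pKa) = 10^(8.09 − 7.46) = 10^0.63 = 4.266.
(a) Fraction as HOCl = 1 / (1 + 4.266) = 0.1899.

(b) Volume: 241,000 US gal × 3.785 L/gal = 912,185 L.
(b) Hardness to add: (244 − 190) = 54 mg/L as CaCO₃ × 912,185 L = 49,260 g as CaCO₃.
(b) Moles of Ca²⁺ (1 mol Ca²⁺ ≡ 1 mol CaCO₃): 49,260 / 100.1 g/mol = 492.1 mol.
(b) Mass of CaCl₂·2H₂O: 492.1 × 147 = 72,340 g.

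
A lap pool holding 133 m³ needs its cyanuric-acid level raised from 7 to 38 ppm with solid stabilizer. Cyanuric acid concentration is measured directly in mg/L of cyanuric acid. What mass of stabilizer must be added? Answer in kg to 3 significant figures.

Volume: 133 m³ = 133,000 L.
CYA to add: (38 − 7) = 31 mg/L × 133,000 L = 4123 g cyanuric acid.

4.12 kg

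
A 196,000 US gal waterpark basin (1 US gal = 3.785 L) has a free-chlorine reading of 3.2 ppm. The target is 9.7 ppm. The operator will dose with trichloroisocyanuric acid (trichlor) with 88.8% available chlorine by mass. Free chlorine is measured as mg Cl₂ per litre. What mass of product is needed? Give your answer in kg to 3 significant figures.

Volume: 196,000 US gal × 3.785 L/gal = 741,860 L.
Chlorine deficit: 9.7 − 3.2 = 6.5 ppm = 6.5 mg/L as Cl₂.
Cl₂ equivalent needed: 6.5 mg/L × 741,860 L = 4,822,000 mg = 4822 g.
Product at 88.8% available chlorine: 4822 / 0.888 = 5430 g.

5.43 kg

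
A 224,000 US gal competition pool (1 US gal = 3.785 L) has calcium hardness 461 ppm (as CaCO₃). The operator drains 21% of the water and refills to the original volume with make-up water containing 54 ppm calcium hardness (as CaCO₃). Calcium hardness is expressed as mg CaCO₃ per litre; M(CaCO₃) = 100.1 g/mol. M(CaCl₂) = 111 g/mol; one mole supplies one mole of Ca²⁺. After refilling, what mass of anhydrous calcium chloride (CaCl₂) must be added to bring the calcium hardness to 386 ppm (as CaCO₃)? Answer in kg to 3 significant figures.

9.84 kg

Volume: 224,000 US gal × 3.785 L/gal = 847,840 L.
After draining 21% and refilling: 461 × 0.79 + 54 × 0.21 = 375.53 ppm.
Deficit to target: 386 − 375.53 = 10.47 mg/L.
As CaCO₃: 10.47 mg/L × 847,840 L = 8877 g; ÷ 100.1 = 88.68 mol Ca²⁺.
Mass: 88.68 × 111 = 9843 g.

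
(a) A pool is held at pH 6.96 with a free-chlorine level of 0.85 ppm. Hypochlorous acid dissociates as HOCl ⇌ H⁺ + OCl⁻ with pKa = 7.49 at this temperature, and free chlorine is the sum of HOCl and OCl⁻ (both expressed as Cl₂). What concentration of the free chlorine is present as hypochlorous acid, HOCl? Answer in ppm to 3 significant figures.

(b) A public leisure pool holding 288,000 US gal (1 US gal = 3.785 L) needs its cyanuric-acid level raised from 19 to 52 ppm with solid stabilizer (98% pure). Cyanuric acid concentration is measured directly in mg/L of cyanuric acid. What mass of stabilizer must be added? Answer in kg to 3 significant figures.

(a) [OCl⁻]/[HOCl] = 10^(pH − pKa) = 10^(6.96 − 7.49) = 10^-0.53 = 0.2951.
(a) Fraction as HOCl = 1 / (1 + 0.2951) = 0.7721.
(a) HOCl = 0.7721 × 0.85 ppm = 0.6563 ppm.

(b) Volume: 288,000 US gal × 3.785 L/gal = 1,090,080 L.
(b) CYA to add: (52 − 19) = 33 mg/L × 1,090,080 L = 35,970 g cyanuric acid.
(b) At 98% purity: 35,970 / 0.98 = 36,710 g product.

(a) 0.656 ppm; (b) 36.7 kg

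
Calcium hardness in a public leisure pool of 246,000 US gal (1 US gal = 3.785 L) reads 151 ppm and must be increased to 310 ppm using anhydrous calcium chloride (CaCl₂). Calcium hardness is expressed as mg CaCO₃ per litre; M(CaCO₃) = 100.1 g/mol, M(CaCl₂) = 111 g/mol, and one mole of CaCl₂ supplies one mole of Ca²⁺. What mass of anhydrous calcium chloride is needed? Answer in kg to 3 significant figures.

Volume: 246,000 US gal × 3.785 L/gal = 931,110 L.
Hardness to add: (310 − 151) = 159 mg/L as CaCO₃ × 931,110 L = 148,000 g as CaCO₃.
Moles of Ca²⁺ (1 mol Ca²⁺ ≡ 1 mol CaCO₃): 148,000 / 100.1 g/mol = 1479 mol.
Mass of CaCl₂: 1479 × 111 = 164,200 g.

164 kg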